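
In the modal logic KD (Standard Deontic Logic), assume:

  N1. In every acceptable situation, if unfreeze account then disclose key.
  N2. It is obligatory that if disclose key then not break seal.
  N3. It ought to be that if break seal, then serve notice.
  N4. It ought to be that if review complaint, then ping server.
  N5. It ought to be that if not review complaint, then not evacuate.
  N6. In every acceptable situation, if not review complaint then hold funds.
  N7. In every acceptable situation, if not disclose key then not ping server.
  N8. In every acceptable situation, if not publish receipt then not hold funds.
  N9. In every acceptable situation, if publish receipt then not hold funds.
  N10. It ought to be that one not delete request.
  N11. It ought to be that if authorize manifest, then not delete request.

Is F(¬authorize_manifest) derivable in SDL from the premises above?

Premise 11 is O(authorize_manifest → ¬delete_request); even if O(¬delete_request) held, inferring O(authorize_manifest) would be affirming the consequent — invalid.
No other premise forces O(authorize_manifest). An ideal world satisfying every premise can still have ¬authorize_manifest true, so F(¬authorize_manifest) is not derivable.

No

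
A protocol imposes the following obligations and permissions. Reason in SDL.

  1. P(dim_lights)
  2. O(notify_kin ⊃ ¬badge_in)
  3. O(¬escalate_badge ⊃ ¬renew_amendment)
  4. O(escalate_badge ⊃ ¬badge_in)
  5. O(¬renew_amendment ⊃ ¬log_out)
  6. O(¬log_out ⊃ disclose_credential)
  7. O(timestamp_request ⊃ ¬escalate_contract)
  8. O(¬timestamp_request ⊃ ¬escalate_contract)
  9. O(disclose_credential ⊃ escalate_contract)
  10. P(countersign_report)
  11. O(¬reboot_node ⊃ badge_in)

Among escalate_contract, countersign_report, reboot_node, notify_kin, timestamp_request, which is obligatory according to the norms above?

reboot_node

Premises 7 and 8 are O(timestamp_request ⊃ ¬escalate_contract) and O(¬timestamp_request ⊃ ¬escalate_contract); every ideal world satisfies timestamp_request or ¬timestamp_request, so in either case ¬escalate_contract holds — hence O(¬escalate_contract).
Premise 9 is O(disclose_credential ⊃ escalate_contract); contrapositively O(¬escalate_contract ⊃ ¬disclose_credential). Since O(¬escalate_contract) holds, K gives O(¬disclose_credential).
Premise 6, O(¬log_out ⊃ disclose_credential), contraposes to O(¬disclose_credential ⊃ log_out); with O(¬disclose_credential) we get O(log_out).
Premise 5, O(¬renew_amendment ⊃ ¬log_out), contraposes to O(log_out ⊃ renew_amendment); with O(log_out) we get O(renew_amendment).
Premise 3, O(¬escalate_badge ⊃ ¬renew_amendment), contraposes to O(renew_amendment ⊃ escalate_badge); with O(renew_amendment) we get O(escalate_badge).
Applying K to premise 4 (O(escalate_badge ⊃ ¬badge_in)) and O(escalate_badge) yields O(¬badge_in).
Premise 11, O(¬reboot_node ⊃ badge_in), contraposes to O(¬badge_in ⊃ reboot_node); with O(¬badge_in) we get O(reboot_node).
So O(reboot_node) holds — reboot_node is obligatory. None of the other listed options is made obligatory by any chain of premises.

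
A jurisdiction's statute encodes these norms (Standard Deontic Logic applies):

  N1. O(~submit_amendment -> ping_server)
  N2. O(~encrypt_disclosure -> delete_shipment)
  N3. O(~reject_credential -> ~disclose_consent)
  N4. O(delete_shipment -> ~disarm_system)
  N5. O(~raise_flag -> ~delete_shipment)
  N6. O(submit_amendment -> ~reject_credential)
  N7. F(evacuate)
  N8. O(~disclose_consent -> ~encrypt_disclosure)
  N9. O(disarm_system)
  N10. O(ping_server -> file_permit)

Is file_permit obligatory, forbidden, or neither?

From premise 9 we have O(disarm_system).
The contrapositive of premise 4 (O(delete_shipment -> ~disarm_system)) is O(disarm_system -> ~delete_shipment), and O(disarm_system) is already established, so O(~delete_shipment).
Premise 2, O(~encrypt_disclosure -> delete_shipment), contraposes to O(~delete_shipment -> encrypt_disclosure); with O(~delete_shipment) we get O(encrypt_disclosure).
Premise 8 is O(~disclose_consent -> ~encrypt_disclosure); contrapositively O(encrypt_disclosure -> disclose_consent). Since O(encrypt_disclosure) holds, K gives O(disclose_consent).
The contrapositive of premise 3 (O(~reject_credential -> ~disclose_consent)) is O(disclose_consent -> reject_credential), and O(disclose_consent) is already established, so O(reject_credential).
Premise 6 is O(submit_amendment -> ~reject_credential); contrapositively O(reject_credential -> ~submit_amendment). Since O(reject_credential) holds, K gives O(~submit_amendment).
Premise 1 is O(~submit_amendment -> ping_server); since O(~submit_amendment), deontic closure gives O(ping_server).
Applying K to premise 10 (O(ping_server -> file_permit)) and O(ping_server) yields O(file_permit).
Premises 5, 7 do not contribute to this derivation.
Hence file_permit is obligatory.

Obligatory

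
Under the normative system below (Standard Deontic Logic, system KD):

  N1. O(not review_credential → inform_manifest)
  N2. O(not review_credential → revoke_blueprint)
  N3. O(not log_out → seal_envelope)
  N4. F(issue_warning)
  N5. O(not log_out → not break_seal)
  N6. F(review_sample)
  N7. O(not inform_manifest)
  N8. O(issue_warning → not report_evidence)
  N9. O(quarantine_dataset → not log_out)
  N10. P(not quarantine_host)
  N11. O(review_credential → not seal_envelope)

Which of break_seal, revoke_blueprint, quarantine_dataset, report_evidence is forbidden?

quarantine_dataset

From premise 7 we have O(not inform_manifest).
The contrapositive of premise 1 (O(not review_credential → inform_manifest)) is O(not inform_manifest → review_credential), and O(not inform_manifest) is already established, so O(review_credential).
From O(review_credential) and premise 11, O(review_credential → not seal_envelope), we obtain O(not seal_envelope).
Premise 3 is O(not log_out → seal_envelope); contrapositively O(not seal_envelope → log_out). Since O(not seal_envelope) holds, K gives O(log_out).
The contrapositive of premise 9 (O(quarantine_dataset → not log_out)) is O(log_out → not quarantine_dataset), and O(log_out) is already established, so O(not quarantine_dataset).
So O(not quarantine_dataset) holds, i.e. quarantine_dataset is forbidden. None of the other listed options is forbidden under the premises.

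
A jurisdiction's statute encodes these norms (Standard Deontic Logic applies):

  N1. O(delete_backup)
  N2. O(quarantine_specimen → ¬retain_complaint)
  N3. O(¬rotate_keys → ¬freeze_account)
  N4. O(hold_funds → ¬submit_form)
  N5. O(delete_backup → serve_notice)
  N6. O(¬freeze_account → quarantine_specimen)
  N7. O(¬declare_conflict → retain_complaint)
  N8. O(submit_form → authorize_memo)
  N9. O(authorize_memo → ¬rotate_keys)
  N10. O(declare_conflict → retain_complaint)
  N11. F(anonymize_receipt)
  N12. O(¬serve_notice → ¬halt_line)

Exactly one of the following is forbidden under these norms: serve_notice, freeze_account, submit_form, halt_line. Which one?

Premises 10 and 7 are O(declare_conflict → retain_complaint) and O(¬declare_conflict → retain_complaint); every ideal world satisfies declare_conflict or ¬declare_conflict, so in either case retain_complaint holds — hence O(retain_complaint).
Premise 2, O(quarantine_specimen → ¬retain_complaint), contraposes to O(retain_complaint → ¬quarantine_specimen); with O(retain_complaint) we get O(¬quarantine_specimen).
Premise 6, O(¬freeze_account → quarantine_specimen), contraposes to O(¬quarantine_specimen → freeze_account); with O(¬quarantine_specimen) we get O(freeze_account).
Premise 3, O(¬rotate_keys → ¬freeze_account), contraposes to O(freeze_account → rotate_keys); with O(freeze_account) we get O(rotate_keys).
Premise 9, O(authorize_memo → ¬rotate_keys), contraposes to O(rotate_keys → ¬authorize_memo); with O(rotate_keys) we get O(¬authorize_memo).
The contrapositive of premise 8 (O(submit_form → authorize_memo)) is O(¬authorize_memo → ¬submit_form), and O(¬authorize_memo) is already established, so O(¬submit_form).
So O(¬submit_form) holds, i.e. submit_form is forbidden. None of the other listed options is forbidden under the premises.

submit_form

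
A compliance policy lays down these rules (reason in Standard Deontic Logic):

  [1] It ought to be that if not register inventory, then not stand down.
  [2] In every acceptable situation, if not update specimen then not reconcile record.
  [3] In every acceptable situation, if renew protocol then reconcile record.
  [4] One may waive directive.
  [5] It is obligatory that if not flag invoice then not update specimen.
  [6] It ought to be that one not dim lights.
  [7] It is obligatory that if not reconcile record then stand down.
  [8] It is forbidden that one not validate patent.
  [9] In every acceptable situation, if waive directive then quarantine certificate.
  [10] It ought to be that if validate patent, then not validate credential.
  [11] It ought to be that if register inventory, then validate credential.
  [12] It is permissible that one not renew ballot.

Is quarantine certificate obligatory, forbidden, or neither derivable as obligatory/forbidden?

Neither

Premise 9 is O(waive_directive → quarantine_certificate), but O(waive_directive) is not derivable from the premises (the permission P(waive_directive) asserts only ¬O(¬waive_directive), not O(waive_directive)), so it does not yield O(quarantine_certificate).
No premise or chain of K-axiom applications forces O(quarantine_certificate), and none forces O(¬quarantine_certificate). So quarantine_certificate is neither obligatory nor forbidden under these norms.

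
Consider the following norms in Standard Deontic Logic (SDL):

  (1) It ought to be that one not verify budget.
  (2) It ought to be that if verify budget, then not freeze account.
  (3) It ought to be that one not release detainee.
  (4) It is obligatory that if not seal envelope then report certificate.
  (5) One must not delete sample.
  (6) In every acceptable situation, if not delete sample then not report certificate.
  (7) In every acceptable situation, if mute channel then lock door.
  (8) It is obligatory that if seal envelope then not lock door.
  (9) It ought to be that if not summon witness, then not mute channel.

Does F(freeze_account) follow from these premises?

No

Premise 2 is O(verify_budget → ¬freeze_account), but O(verify_budget) is not derivable from the premises, so it does not yield O(¬freeze_account).
No other premise forces O(¬freeze_account). An ideal world satisfying every premise can still have freeze_account true, so F(freeze_account) is not derivable.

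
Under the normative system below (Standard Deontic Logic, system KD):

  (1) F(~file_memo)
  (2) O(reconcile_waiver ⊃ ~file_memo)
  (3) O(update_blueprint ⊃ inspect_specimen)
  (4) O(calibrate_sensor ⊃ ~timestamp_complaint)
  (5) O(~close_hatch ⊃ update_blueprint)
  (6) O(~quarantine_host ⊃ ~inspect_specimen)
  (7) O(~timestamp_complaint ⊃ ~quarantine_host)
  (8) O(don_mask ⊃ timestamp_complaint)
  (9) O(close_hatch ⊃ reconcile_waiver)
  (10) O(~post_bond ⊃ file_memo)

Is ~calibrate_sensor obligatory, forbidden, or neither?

Premise 1, F(~file_memo), is equivalent to O(file_memo).
The contrapositive of premise 2 (O(reconcile_waiver ⊃ ~file_memo)) is O(file_memo ⊃ ~reconcile_waiver), and O(file_memo) is already established, so O(~reconcile_waiver).
Premise 9, O(close_hatch ⊃ reconcile_waiver), contraposes to O(~reconcile_waiver ⊃ ~close_hatch); with O(~reconcile_waiver) we get O(~close_hatch).
Applying K to premise 5 (O(~close_hatch ⊃ update_blueprint)) and O(~close_hatch) yields O(update_blueprint).
From O(update_blueprint) and premise 3, O(update_blueprint ⊃ inspect_specimen), we obtain O(inspect_specimen).
Premise 6 is O(~quarantine_host ⊃ ~inspect_specimen); contrapositively O(inspect_specimen ⊃ quarantine_host). Since O(inspect_specimen) holds, K gives O(quarantine_host).
Premise 7, O(~timestamp_complaint ⊃ ~quarantine_host), contraposes to O(quarantine_host ⊃ timestamp_complaint); with O(quarantine_host) we get O(timestamp_complaint).
Premise 4 is O(calibrate_sensor ⊃ ~timestamp_complaint); contrapositively O(timestamp_complaint ⊃ ~calibrate_sensor). Since O(timestamp_complaint) holds, K gives O(~calibrate_sensor).
Premises 8, 10 do not contribute to this derivation.
Hence ~calibrate_sensor is obligatory.

Obligatory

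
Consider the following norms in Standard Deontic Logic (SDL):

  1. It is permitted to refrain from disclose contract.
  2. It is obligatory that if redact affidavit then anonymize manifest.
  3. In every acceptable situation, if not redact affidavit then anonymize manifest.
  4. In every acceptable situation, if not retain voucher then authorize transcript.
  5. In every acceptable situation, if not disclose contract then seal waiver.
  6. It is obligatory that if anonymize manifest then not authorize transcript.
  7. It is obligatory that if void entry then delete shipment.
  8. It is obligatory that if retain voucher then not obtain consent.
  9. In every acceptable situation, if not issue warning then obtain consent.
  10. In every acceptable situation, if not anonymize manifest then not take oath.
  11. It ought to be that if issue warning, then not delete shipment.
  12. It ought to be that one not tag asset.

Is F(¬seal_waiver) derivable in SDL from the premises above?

No

Premise 5 is O(¬disclose_contract → seal_waiver), but O(¬disclose_contract) is not derivable from the premises (the permission P(¬disclose_contract) asserts only ¬O(disclose_contract), not O(¬disclose_contract)), so it does not yield O(seal_waiver).
No other premise forces O(seal_waiver). An ideal world satisfying every premise can still have ¬seal_waiver true, so F(¬seal_waiver) is not derivable.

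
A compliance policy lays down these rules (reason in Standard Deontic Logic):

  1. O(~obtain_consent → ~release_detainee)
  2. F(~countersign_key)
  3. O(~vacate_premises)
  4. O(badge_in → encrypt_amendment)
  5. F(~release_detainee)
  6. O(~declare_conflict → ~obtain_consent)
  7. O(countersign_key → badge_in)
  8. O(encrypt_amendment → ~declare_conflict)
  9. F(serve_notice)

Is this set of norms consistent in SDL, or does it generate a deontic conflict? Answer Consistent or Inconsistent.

Inconsistent

F(~release_detainee) at premise 5 means O(release_detainee).
Premise 1, O(~obtain_consent → ~release_detainee), contraposes to O(release_detainee → obtain_consent); with O(release_detainee) we get O(obtain_consent).
The contrapositive of premise 6 (O(~declare_conflict → ~obtain_consent)) is O(obtain_consent → declare_conflict), and O(obtain_consent) is already established, so O(declare_conflict).
The contrapositive of premise 8 (O(encrypt_amendment → ~declare_conflict)) is O(declare_conflict → ~encrypt_amendment), and O(declare_conflict) is already established, so O(~encrypt_amendment).
The contrapositive of premise 4 (O(badge_in → encrypt_amendment)) is O(~encrypt_amendment → ~badge_in), and O(~encrypt_amendment) is already established, so O(~badge_in).
Premise 7 is O(countersign_key → badge_in); contrapositively O(~badge_in → ~countersign_key). Since O(~badge_in) holds, K gives O(~countersign_key).
However, F(~countersign_key) at premise 2 amounts to O(countersign_key).
We now have both O(~countersign_key) and O(countersign_key) — countersign_key is simultaneously obligatory and forbidden, violating the D-axiom.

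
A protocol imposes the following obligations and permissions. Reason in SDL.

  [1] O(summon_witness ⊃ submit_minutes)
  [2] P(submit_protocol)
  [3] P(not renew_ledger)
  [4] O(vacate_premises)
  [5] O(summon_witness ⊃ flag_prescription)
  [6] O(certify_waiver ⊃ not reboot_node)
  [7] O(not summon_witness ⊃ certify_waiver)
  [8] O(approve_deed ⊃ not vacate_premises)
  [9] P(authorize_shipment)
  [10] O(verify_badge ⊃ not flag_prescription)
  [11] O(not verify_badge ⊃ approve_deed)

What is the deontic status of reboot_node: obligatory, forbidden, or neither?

Premise 4 states O(vacate_premises) outright.
Premise 8 is O(approve_deed ⊃ not vacate_premises); contrapositively O(vacate_premises ⊃ not approve_deed). Since O(vacate_premises) holds, K gives O(not approve_deed).
The contrapositive of premise 11 (O(not verify_badge ⊃ approve_deed)) is O(not approve_deed ⊃ verify_badge), and O(not approve_deed) is already established, so O(verify_badge).
Applying K to premise 10 (O(verify_badge ⊃ not flag_prescription)) and O(verify_badge) yields O(not flag_prescription).
Premise 5, O(summon_witness ⊃ flag_prescription), contraposes to O(not flag_prescription ⊃ not summon_witness); with O(not flag_prescription) we get O(not summon_witness).
Premise 7 is O(not summon_witness ⊃ certify_waiver); since O(not summon_witness), deontic closure gives O(certify_waiver).
With premise 6, O(certify_waiver ⊃ not reboot_node), the K-axiom yields O(not reboot_node).
Premises 1, 2, 3, 9 do not contribute to this derivation.
Thus O(not reboot_node), which is F(reboot_node): reboot_node is forbidden.

Forbidden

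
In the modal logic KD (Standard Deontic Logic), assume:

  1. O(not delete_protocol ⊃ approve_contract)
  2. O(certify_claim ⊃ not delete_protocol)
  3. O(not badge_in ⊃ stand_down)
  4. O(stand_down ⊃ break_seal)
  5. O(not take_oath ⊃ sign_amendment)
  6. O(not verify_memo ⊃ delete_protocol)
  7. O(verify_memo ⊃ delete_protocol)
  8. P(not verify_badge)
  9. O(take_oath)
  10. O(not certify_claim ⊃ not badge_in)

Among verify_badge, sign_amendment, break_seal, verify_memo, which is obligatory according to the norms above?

break_seal

Premises 7 and 6 are O(verify_memo ⊃ delete_protocol) and O(not verify_memo ⊃ delete_protocol); every ideal world satisfies verify_memo or not verify_memo, so in either case delete_protocol holds — hence O(delete_protocol).
Premise 2, O(certify_claim ⊃ not delete_protocol), contraposes to O(delete_protocol ⊃ not certify_claim); with O(delete_protocol) we get O(not certify_claim).
Premise 10 is O(not certify_claim ⊃ not badge_in); since O(not certify_claim), deontic closure gives O(not badge_in).
From O(not badge_in) and premise 3, O(not badge_in ⊃ stand_down), we obtain O(stand_down).
Applying K to premise 4 (O(stand_down ⊃ break_seal)) and O(stand_down) yields O(break_seal).
So O(break_seal) holds — break_seal is obligatory. None of the other listed options is made obligatory by any chain of premises.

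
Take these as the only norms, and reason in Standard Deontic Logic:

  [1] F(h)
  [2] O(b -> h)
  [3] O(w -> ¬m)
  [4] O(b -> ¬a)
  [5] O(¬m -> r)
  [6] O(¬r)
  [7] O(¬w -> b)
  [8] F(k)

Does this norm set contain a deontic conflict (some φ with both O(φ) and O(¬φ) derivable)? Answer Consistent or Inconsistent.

Premise 1, F(h), is equivalent to O(¬h).
Premise 2, O(b -> h), contraposes to O(¬h -> ¬b); with O(¬h) we get O(¬b).
The contrapositive of premise 7 (O(¬w -> b)) is O(¬b -> w), and O(¬b) is already established, so O(w).
Premise 3 is O(w -> ¬m); since O(w), deontic closure gives O(¬m).
From O(¬m) and premise 5, O(¬m -> r), we obtain O(r).
Yet premise 6 states O(¬r).
We now have both O(r) and O(¬r) — r is simultaneously obligatory and forbidden, violating the D-axiom.

Inconsistent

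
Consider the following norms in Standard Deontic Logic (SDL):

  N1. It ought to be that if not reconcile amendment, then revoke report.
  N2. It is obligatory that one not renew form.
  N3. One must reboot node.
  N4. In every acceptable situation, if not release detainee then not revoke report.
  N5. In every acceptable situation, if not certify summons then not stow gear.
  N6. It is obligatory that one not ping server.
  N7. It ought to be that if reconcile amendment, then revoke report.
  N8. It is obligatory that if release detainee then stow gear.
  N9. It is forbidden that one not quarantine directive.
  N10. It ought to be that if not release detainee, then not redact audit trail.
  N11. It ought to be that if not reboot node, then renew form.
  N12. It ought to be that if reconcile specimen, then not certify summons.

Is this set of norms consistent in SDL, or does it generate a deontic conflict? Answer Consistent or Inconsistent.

Consistent

Premise 11 is O(¬reboot_node → renew_form), but O(¬reboot_node) is not derivable from the premises, so it does not yield O(renew_form).
So O(renew_form) is not derivable, and the apparent clash with O(¬renew_form) does not arise.
A world satisfying every obligation exists (e.g. certify_summons=true, ping_server=false, quarantine_directive=true, reboot_node=true, reconcile_amendment=false, reconcile_specimen=false, redact_audit_trail=false, release_detainee=true, renew_form=false, revoke_report=true, stow_gear=true); no atom is both obligatory and forbidden, so the set is consistent.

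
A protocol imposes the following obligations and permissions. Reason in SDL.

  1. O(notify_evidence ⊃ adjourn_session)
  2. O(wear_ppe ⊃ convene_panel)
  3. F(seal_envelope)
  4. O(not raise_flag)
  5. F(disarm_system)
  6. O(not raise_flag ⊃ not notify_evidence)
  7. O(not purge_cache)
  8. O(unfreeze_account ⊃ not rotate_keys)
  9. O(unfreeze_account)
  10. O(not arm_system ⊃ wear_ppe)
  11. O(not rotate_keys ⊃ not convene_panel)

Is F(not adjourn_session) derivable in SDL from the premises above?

No

Premise 1 is O(notify_evidence ⊃ adjourn_session), but O(notify_evidence) is not derivable from the premises, so it does not yield O(adjourn_session).
No other premise forces O(adjourn_session). An ideal world satisfying every premise can still have not adjourn_session true, so F(not adjourn_session) is not derivable.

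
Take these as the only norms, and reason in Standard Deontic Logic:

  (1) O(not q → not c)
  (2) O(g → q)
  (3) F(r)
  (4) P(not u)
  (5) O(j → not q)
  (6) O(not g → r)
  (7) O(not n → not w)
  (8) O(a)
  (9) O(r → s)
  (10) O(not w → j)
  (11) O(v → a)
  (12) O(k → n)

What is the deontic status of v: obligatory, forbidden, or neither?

Neither

Premise 11 is O(v → a); even if O(a) held, inferring O(v) would be affirming the consequent — invalid.
No premise or chain of K-axiom applications forces O(v), and none forces O(not v). So v is neither obligatory nor forbidden under these norms.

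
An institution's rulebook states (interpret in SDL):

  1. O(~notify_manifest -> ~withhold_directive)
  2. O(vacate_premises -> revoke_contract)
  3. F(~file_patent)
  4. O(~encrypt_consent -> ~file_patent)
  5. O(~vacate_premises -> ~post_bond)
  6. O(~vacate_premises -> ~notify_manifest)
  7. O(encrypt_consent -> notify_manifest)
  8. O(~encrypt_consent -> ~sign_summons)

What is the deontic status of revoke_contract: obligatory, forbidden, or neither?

Premise 3 is F(~file_patent), i.e. O(file_patent).
Premise 4, O(~encrypt_consent -> ~file_patent), contraposes to O(file_patent -> encrypt_consent); with O(file_patent) we get O(encrypt_consent).
Premise 7 is O(encrypt_consent -> notify_manifest); since O(encrypt_consent), deontic closure gives O(notify_manifest).
Premise 6 is O(~vacate_premises -> ~notify_manifest); contrapositively O(notify_manifest -> vacate_premises). Since O(notify_manifest) holds, K gives O(vacate_premises).
From O(vacate_premises) and premise 2, O(vacate_premises -> revoke_contract), we obtain O(revoke_contract).
Premises 1, 5, 8 do not contribute to this derivation.
Hence revoke_contract is obligatory.

Obligatory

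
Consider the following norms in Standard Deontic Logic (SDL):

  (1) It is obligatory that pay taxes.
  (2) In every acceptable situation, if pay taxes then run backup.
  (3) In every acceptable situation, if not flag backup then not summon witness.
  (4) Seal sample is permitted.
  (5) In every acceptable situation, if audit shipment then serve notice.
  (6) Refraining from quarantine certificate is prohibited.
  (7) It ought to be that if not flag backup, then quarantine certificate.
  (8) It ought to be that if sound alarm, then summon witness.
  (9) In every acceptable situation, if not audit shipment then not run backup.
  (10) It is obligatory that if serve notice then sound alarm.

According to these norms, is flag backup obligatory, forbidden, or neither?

Obligatory

Premise 1 gives O(pay_taxes).
With premise 2, O(pay_taxes → run_backup), the K-axiom yields O(run_backup).
Premise 9, O(¬audit_shipment → ¬run_backup), contraposes to O(run_backup → audit_shipment); with O(run_backup) we get O(audit_shipment).
Applying K to premise 5 (O(audit_shipment → serve_notice)) and O(audit_shipment) yields O(serve_notice).
From O(serve_notice) and premise 10, O(serve_notice → sound_alarm), we obtain O(sound_alarm).
From O(sound_alarm) and premise 8, O(sound_alarm → summon_witness), we obtain O(summon_witness).
Premise 3, O(¬flag_backup → ¬summon_witness), contraposes to O(summon_witness → flag_backup); with O(summon_witness) we get O(flag_backup).
Premises 4, 6, 7 do not contribute to this derivation.
Hence flag_backup is obligatory.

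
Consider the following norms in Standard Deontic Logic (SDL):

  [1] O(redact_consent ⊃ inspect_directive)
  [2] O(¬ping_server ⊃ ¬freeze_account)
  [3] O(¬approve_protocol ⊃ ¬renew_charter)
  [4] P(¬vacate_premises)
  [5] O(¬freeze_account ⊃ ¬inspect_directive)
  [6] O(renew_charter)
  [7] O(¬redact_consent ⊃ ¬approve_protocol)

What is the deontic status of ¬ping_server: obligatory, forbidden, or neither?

Forbidden

Premise 6 states O(renew_charter) outright.
Premise 3, O(¬approve_protocol ⊃ ¬renew_charter), contraposes to O(renew_charter ⊃ approve_protocol); with O(renew_charter) we get O(approve_protocol).
The contrapositive of premise 7 (O(¬redact_consent ⊃ ¬approve_protocol)) is O(approve_protocol ⊃ redact_consent), and O(approve_protocol) is already established, so O(redact_consent).
Applying K to premise 1 (O(redact_consent ⊃ inspect_directive)) and O(redact_consent) yields O(inspect_directive).
Premise 5 is O(¬freeze_account ⊃ ¬inspect_directive); contrapositively O(inspect_directive ⊃ freeze_account). Since O(inspect_directive) holds, K gives O(freeze_account).
The contrapositive of premise 2 (O(¬ping_server ⊃ ¬freeze_account)) is O(freeze_account ⊃ ping_server), and O(freeze_account) is already established, so O(ping_server).
Premise 4 does not contribute to this derivation.
Thus O(ping_server), which is F(¬ping_server): ¬ping_server is forbidden.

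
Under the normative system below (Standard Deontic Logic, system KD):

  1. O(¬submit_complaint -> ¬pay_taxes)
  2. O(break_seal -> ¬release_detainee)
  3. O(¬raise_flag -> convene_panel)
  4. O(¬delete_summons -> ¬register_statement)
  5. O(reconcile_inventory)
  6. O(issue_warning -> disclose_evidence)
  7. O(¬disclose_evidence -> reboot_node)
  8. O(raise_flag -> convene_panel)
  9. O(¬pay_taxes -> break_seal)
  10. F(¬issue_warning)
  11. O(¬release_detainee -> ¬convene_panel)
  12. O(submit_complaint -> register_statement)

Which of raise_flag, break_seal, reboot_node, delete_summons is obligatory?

delete_summons

By case analysis on raise_flag: premise 8 gives O(raise_flag -> convene_panel) and premise 3 gives O(¬raise_flag -> convene_panel), so O(convene_panel) either way.
Premise 11, O(¬release_detainee -> ¬convene_panel), contraposes to O(convene_panel -> release_detainee); with O(convene_panel) we get O(release_detainee).
Premise 2, O(break_seal -> ¬release_detainee), contraposes to O(release_detainee -> ¬break_seal); with O(release_detainee) we get O(¬break_seal).
Premise 9 is O(¬pay_taxes -> break_seal); contrapositively O(¬break_seal -> pay_taxes). Since O(¬break_seal) holds, K gives O(pay_taxes).
Premise 1, O(¬submit_complaint -> ¬pay_taxes), contraposes to O(pay_taxes -> submit_complaint); with O(pay_taxes) we get O(submit_complaint).
Premise 12 is O(submit_complaint -> register_statement); since O(submit_complaint), deontic closure gives O(register_statement).
Premise 4 is O(¬delete_summons -> ¬register_statement); contrapositively O(register_statement -> delete_summons). Since O(register_statement) holds, K gives O(delete_summons).
So O(delete_summons) holds — delete_summons is obligatory. None of the other listed options is made obligatory by any chain of premises.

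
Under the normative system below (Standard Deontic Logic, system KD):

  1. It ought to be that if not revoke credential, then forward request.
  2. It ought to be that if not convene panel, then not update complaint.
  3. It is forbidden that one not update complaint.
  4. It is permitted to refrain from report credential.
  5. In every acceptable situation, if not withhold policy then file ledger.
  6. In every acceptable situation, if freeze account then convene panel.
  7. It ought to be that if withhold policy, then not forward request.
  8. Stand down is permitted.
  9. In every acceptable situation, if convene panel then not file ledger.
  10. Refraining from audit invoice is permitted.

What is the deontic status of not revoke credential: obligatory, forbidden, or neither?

Forbidden

Premise 3, F(¬update_complaint), is equivalent to O(update_complaint).
Premise 2 is O(¬convene_panel → ¬update_complaint); contrapositively O(update_complaint → convene_panel). Since O(update_complaint) holds, K gives O(convene_panel).
Premise 9 is O(convene_panel → ¬file_ledger); since O(convene_panel), deontic closure gives O(¬file_ledger).
Premise 5 is O(¬withhold_policy → file_ledger); contrapositively O(¬file_ledger → withhold_policy). Since O(¬file_ledger) holds, K gives O(withhold_policy).
Applying K to premise 7 (O(withhold_policy → ¬forward_request)) and O(withhold_policy) yields O(¬forward_request).
Premise 1, O(¬revoke_credential → forward_request), contraposes to O(¬forward_request → revoke_credential); with O(¬forward_request) we get O(revoke_credential).
Premises 4, 6, 8, 10 do not contribute to this derivation.
Thus O(revoke_credential), which is F(¬revoke_credential): ¬revoke_credential is forbidden.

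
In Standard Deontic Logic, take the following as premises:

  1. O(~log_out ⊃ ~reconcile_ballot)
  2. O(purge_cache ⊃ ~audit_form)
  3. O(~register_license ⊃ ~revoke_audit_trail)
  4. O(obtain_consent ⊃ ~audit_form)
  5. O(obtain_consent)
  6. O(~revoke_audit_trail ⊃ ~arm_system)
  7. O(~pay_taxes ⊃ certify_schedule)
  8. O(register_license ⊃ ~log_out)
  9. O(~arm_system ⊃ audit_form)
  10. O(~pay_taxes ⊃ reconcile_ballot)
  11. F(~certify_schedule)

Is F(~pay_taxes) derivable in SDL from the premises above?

From premise 5 we have O(obtain_consent).
From O(obtain_consent) and premise 4, O(obtain_consent ⊃ ~audit_form), we obtain O(~audit_form).
Premise 9 is O(~arm_system ⊃ audit_form); contrapositively O(~audit_form ⊃ arm_system). Since O(~audit_form) holds, K gives O(arm_system).
Premise 6, O(~revoke_audit_trail ⊃ ~arm_system), contraposes to O(arm_system ⊃ revoke_audit_trail); with O(arm_system) we get O(revoke_audit_trail).
The contrapositive of premise 3 (O(~register_license ⊃ ~revoke_audit_trail)) is O(revoke_audit_trail ⊃ register_license), and O(revoke_audit_trail) is already established, so O(register_license).
Premise 8 is O(register_license ⊃ ~log_out); since O(register_license), deontic closure gives O(~log_out).
Premise 1 is O(~log_out ⊃ ~reconcile_ballot); since O(~log_out), deontic closure gives O(~reconcile_ballot).
Premise 10 is O(~pay_taxes ⊃ reconcile_ballot); contrapositively O(~reconcile_ballot ⊃ pay_taxes). Since O(~reconcile_ballot) holds, K gives O(pay_taxes).
Premises 2, 7, 11 do not contribute to this derivation.
So O(pay_taxes) holds, i.e. F(~pay_taxes). The claim follows.

Yes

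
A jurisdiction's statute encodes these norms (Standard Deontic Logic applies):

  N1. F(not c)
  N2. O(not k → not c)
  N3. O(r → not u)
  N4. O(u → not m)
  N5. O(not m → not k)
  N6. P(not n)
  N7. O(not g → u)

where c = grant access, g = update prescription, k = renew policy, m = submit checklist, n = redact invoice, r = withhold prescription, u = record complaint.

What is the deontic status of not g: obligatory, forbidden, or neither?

Forbidden

Premise 1, F(not c), is equivalent to O(c).
The contrapositive of premise 2 (O(not k → not c)) is O(c → k), and O(c) is already established, so O(k).
Premise 5 is O(not m → not k); contrapositively O(k → m). Since O(k) holds, K gives O(m).
Premise 4, O(u → not m), contraposes to O(m → not u); with O(m) we get O(not u).
Premise 7, O(not g → u), contraposes to O(not u → g); with O(not u) we get O(g).
Premises 3, 6 do not contribute to this derivation.
Thus O(g), which is F(not g): not g is forbidden.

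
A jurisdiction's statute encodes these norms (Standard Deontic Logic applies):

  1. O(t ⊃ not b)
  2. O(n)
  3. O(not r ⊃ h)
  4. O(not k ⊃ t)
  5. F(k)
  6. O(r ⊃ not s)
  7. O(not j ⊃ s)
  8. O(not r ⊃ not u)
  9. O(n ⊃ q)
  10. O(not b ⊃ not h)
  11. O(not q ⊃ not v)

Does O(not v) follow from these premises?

Premise 11 is O(not q ⊃ not v), but O(not q) is not derivable from the premises, so it does not yield O(not v).
No other premise forces O(not v). An ideal world satisfying every premise can still have not v false, so O(not v) is not derivable.

No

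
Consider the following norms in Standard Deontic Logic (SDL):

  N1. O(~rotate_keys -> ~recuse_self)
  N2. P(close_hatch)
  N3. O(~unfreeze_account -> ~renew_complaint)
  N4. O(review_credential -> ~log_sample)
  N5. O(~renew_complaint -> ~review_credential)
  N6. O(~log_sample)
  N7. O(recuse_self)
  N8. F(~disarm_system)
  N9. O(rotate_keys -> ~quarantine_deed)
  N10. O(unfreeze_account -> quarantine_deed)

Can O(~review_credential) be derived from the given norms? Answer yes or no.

Yes

Premise 7 gives O(recuse_self).
Premise 1, O(~rotate_keys -> ~recuse_self), contraposes to O(recuse_self -> rotate_keys); with O(recuse_self) we get O(rotate_keys).
With premise 9, O(rotate_keys -> ~quarantine_deed), the K-axiom yields O(~quarantine_deed).
The contrapositive of premise 10 (O(unfreeze_account -> quarantine_deed)) is O(~quarantine_deed -> ~unfreeze_account), and O(~quarantine_deed) is already established, so O(~unfreeze_account).
Premise 3 is O(~unfreeze_account -> ~renew_complaint); since O(~unfreeze_account), deontic closure gives O(~renew_complaint).
From O(~renew_complaint) and premise 5, O(~renew_complaint -> ~review_credential), we obtain O(~review_credential).
Premises 2, 4, 6, 8 do not contribute to this derivation.
So O(~review_credential) follows.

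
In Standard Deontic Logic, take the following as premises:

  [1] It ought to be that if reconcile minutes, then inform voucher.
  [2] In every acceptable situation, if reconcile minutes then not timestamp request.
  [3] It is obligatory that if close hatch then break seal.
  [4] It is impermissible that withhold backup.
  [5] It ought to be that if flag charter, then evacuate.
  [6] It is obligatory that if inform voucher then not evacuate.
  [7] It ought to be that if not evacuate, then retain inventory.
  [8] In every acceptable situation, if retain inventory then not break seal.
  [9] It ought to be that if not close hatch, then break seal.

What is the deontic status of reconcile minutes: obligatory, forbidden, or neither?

Forbidden

By case analysis on close_hatch: premise 3 gives O(close_hatch → break_seal) and premise 9 gives O(¬close_hatch → break_seal), so O(break_seal) either way.
The contrapositive of premise 8 (O(retain_inventory → ¬break_seal)) is O(break_seal → ¬retain_inventory), and O(break_seal) is already established, so O(¬retain_inventory).
The contrapositive of premise 7 (O(¬evacuate → retain_inventory)) is O(¬retain_inventory → evacuate), and O(¬retain_inventory) is already established, so O(evacuate).
Premise 6, O(inform_voucher → ¬evacuate), contraposes to O(evacuate → ¬inform_voucher); with O(evacuate) we get O(¬inform_voucher).
Premise 1, O(reconcile_minutes → inform_voucher), contraposes to O(¬inform_voucher → ¬reconcile_minutes); with O(¬inform_voucher) we get O(¬reconcile_minutes).
Premises 2, 4, 5 do not contribute to this derivation.
Thus O(¬reconcile_minutes), which is F(reconcile_minutes): reconcile_minutes is forbidden.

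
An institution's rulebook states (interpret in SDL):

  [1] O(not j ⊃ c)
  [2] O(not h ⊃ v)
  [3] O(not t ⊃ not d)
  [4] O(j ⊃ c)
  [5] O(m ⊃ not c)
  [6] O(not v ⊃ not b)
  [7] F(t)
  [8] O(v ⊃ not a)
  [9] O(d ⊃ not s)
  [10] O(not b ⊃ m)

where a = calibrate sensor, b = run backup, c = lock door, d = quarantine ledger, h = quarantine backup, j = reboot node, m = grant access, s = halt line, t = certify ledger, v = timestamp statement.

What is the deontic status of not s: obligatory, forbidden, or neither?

Neither

Premise 9 is O(d ⊃ not s), but O(d) is not derivable from the premises, so it does not yield O(not s).
No premise or chain of K-axiom applications forces O(not s), and none forces O(s). So not s is neither obligatory nor forbidden under these norms.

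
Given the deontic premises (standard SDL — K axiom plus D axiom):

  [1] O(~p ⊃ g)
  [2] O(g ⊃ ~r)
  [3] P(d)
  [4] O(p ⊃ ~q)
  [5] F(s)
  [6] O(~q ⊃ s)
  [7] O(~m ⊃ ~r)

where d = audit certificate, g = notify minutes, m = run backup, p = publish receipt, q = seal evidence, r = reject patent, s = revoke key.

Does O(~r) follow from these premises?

Premise 5, F(s), is equivalent to O(~s).
Premise 6 is O(~q ⊃ s); contrapositively O(~s ⊃ q). Since O(~s) holds, K gives O(q).
Premise 4, O(p ⊃ ~q), contraposes to O(q ⊃ ~p); with O(q) we get O(~p).
Applying K to premise 1 (O(~p ⊃ g)) and O(~p) yields O(g).
From O(g) and premise 2, O(g ⊃ ~r), we obtain O(~r).
Premises 3, 7 do not contribute to this derivation.
So O(~r) follows.

Yes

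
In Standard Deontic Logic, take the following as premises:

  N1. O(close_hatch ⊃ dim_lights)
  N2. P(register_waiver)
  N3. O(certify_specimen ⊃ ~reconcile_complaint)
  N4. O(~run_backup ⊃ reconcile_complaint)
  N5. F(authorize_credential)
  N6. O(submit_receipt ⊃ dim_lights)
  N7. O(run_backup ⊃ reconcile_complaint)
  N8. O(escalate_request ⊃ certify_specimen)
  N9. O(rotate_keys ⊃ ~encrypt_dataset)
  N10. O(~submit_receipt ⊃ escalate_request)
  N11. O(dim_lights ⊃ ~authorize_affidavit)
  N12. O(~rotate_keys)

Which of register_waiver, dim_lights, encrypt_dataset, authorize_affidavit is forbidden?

Premises 4 and 7 cover both cases: O(~run_backup ⊃ reconcile_complaint) and O(run_backup ⊃ reconcile_complaint). Since ~run_backup ∨ run_backup is a tautology, O(reconcile_complaint) follows.
Premise 3 is O(certify_specimen ⊃ ~reconcile_complaint); contrapositively O(reconcile_complaint ⊃ ~certify_specimen). Since O(reconcile_complaint) holds, K gives O(~certify_specimen).
Premise 8 is O(escalate_request ⊃ certify_specimen); contrapositively O(~certify_specimen ⊃ ~escalate_request). Since O(~certify_specimen) holds, K gives O(~escalate_request).
Premise 10 is O(~submit_receipt ⊃ escalate_request); contrapositively O(~escalate_request ⊃ submit_receipt). Since O(~escalate_request) holds, K gives O(submit_receipt).
Premise 6 is O(submit_receipt ⊃ dim_lights); since O(submit_receipt), deontic closure gives O(dim_lights).
Premise 11 is O(dim_lights ⊃ ~authorize_affidavit); since O(dim_lights), deontic closure gives O(~authorize_affidavit).
So O(~authorize_affidavit) holds, i.e. authorize_affidavit is forbidden. None of the other listed options is forbidden under the premises.

authorize_affidavit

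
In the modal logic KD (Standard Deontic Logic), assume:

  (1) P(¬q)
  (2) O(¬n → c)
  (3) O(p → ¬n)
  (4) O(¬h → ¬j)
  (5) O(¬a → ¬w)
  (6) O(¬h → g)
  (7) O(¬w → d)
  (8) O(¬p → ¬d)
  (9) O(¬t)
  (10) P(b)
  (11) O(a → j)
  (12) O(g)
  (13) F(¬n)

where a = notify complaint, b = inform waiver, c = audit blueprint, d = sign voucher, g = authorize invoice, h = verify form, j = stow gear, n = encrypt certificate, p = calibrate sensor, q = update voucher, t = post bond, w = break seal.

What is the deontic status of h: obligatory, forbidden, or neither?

Premise 13, F(¬n), is equivalent to O(n).
Premise 3 is O(p → ¬n); contrapositively O(n → ¬p). Since O(n) holds, K gives O(¬p).
With premise 8, O(¬p → ¬d), the K-axiom yields O(¬d).
Premise 7 is O(¬w → d); contrapositively O(¬d → w). Since O(¬d) holds, K gives O(w).
Premise 5 is O(¬a → ¬w); contrapositively O(w → a). Since O(w) holds, K gives O(a).
With premise 11, O(a → j), the K-axiom yields O(j).
Premise 4 is O(¬h → ¬j); contrapositively O(j → h). Since O(j) holds, K gives O(h).
Premises 1, 2, 6, 9, 10, 12 do not contribute to this derivation.
Hence h is obligatory.

Obligatory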